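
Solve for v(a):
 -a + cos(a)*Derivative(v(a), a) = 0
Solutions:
 v(a) = C1 + Integral(a/cos(a), a)


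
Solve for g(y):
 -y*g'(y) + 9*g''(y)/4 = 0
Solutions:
 g(y) = C1 + C2*erfi(sqrt(2)*y/3)


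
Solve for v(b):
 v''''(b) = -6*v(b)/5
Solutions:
 v(b) = (C1*sin(10^(3/4)*3^(1/4)*b/10) + C2*cos(10^(3/4)*3^(1/4)*b/10))*exp(-10^(3/4)*3^(1/4)*b/10) + (C3*sin(10^(3/4)*3^(1/4)*b/10) + C4*cos(10^(3/4)*3^(1/4)*b/10))*exp(10^(3/4)*3^(1/4)*b/10)


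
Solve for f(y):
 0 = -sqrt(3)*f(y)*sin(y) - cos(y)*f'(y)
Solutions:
 f(y) = C1*cos(y)^(sqrt(3))


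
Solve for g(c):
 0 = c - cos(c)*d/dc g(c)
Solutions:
 g(c) = C1 + Integral(c/cos(c), c)


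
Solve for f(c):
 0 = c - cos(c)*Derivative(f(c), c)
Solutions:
 f(c) = C1 + Integral(c/cos(c), c)


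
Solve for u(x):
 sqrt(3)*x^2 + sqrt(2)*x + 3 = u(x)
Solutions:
 u(x) = sqrt(3)*x^2 + sqrt(2)*x + 3


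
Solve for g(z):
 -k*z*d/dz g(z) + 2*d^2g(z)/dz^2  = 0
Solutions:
 g(z) = Piecewise((-sqrt(pi)*C1*erf(z*sqrt(-k)/2)/sqrt(-k) - C2, (k > 0) | (k < 0)), (-C1*z - C2, True))


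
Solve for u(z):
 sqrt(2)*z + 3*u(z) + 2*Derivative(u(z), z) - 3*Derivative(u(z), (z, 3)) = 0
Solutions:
 u(z) = C1*exp(-2^(1/3)*z*(4/(sqrt(697) + 27)^(1/3) + 2^(1/3)*(sqrt(697) + 27)^(1/3))/12)*sin(2^(1/3)*sqrt(3)*z*(-2^(1/3)*(sqrt(697) + 27)^(1/3) + 4/(sqrt(697) + 27)^(1/3))/12) + C2*exp(-2^(1/3)*z*(4/(sqrt(697) + 27)^(1/3) + 2^(1/3)*(sqrt(697) + 27)^(1/3))/12)*cos(2^(1/3)*sqrt(3)*z*(-2^(1/3)*(sqrt(697) + 27)^(1/3) + 4/(sqrt(697) + 27)^(1/3))/12) + C3*exp(2^(1/3)*z*(4/(sqrt(697) + 27)^(1/3) + 2^(1/3)*(sqrt(697) + 27)^(1/3))/6) - sqrt(2)*z/3 + 2*sqrt(2)/9


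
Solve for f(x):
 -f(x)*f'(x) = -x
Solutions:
 f(x) = -sqrt(C1 + x^2)
 f(x) = sqrt(C1 + x^2)


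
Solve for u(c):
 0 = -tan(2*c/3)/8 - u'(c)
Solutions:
 u(c) = C1 + 3*log(cos(2*c/3))/16


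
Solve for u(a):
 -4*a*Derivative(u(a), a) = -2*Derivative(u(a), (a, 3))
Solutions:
 u(a) = C1 + Integral(C2*airyai(2^(1/3)*a) + C3*airybi(2^(1/3)*a), a)


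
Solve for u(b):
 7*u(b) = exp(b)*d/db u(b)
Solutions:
 u(b) = C1*exp(-7*exp(-b))


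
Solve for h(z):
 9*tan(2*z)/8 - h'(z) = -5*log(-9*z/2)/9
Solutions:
 h(z) = C1 + 5*z*log(-z)/9 - 5*z/9 - 5*z*log(2)/9 + 10*z*log(3)/9 - 9*log(cos(2*z))/16


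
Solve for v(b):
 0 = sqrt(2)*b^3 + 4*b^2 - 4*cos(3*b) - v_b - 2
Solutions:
 v(b) = C1 + sqrt(2)*b^4/4 + 4*b^3/3 - 2*b - 4*sin(3*b)/3


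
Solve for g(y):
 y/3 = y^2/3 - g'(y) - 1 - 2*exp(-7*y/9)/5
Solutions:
 g(y) = C1 + y^3/9 - y^2/6 - y + 18*exp(-7*y/9)/35


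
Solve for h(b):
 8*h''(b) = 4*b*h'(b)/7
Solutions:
 h(b) = C1 + C2*erfi(sqrt(7)*b/14)


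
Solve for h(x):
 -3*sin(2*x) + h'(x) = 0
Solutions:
 h(x) = C1 - 3*cos(2*x)/2


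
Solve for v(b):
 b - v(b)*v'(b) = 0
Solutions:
 v(b) = -sqrt(C1 + b^2)
 v(b) = sqrt(C1 + b^2)


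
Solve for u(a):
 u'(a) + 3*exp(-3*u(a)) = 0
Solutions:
 u(a) = log(C1 - 9*a)/3
 u(a) = log((-3^(1/3) - 3^(5/6)*I)*(C1 - 3*a)^(1/3)/2)
 u(a) = log((-3^(1/3) + 3^(5/6)*I)*(C1 - 3*a)^(1/3)/2)


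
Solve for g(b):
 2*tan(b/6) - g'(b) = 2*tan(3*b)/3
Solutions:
 g(b) = C1 - 12*log(cos(b/6)) + 2*log(cos(3*b))/9


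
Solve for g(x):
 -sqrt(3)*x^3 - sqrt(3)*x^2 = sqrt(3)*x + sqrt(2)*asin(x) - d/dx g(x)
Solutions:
 g(x) = C1 + sqrt(3)*x^4/4 + sqrt(3)*x^3/3 + sqrt(3)*x^2/2 + sqrt(2)*(x*asin(x) + sqrt(1 - x^2))


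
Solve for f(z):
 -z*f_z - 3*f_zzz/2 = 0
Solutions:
 f(z) = C1 + Integral(C2*airyai(-2^(1/3)*3^(2/3)*z/3) + C3*airybi(-2^(1/3)*3^(2/3)*z/3), z)


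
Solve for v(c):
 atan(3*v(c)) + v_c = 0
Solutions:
 Integral(1/atan(3*_y), (_y, v(c))) = C1 - c


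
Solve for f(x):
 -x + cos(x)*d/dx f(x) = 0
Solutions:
 f(x) = C1 + Integral(x/cos(x), x)


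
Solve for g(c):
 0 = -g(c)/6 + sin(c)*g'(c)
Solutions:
 g(c) = C1*(cos(c) - 1)^(1/12)/(cos(c) + 1)^(1/12)


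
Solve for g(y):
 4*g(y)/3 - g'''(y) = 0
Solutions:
 g(y) = C3*exp(6^(2/3)*y/3) + (C1*sin(2^(2/3)*3^(1/6)*y/2) + C2*cos(2^(2/3)*3^(1/6)*y/2))*exp(-6^(2/3)*y/6)


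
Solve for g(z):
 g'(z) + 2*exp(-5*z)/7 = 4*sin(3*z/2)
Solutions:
 g(z) = C1 - 8*cos(3*z/2)/3 + 2*exp(-5*z)/35


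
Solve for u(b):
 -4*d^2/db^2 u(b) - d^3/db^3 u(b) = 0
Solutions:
 u(b) = C1 + C2*b + C3*exp(-4*b)


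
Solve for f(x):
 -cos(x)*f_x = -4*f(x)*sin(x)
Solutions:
 f(x) = C1/cos(x)^4


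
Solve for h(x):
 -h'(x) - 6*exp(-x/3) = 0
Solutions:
 h(x) = C1 + 18*exp(-x/3)


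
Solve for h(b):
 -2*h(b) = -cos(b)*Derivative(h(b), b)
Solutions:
 h(b) = C1*(sin(b) + 1)/(sin(b) - 1)


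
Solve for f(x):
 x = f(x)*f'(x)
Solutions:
 f(x) = -sqrt(C1 + x^2)
 f(x) = sqrt(C1 + x^2)


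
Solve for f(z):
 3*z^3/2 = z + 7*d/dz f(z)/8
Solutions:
 f(z) = C1 + 3*z^4/7 - 4*z^2/7


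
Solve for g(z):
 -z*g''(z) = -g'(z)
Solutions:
 g(z) = C1 + C2*z^2


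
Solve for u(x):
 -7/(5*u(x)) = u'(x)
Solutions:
 u(x) = -sqrt(C1 - 70*x)/5
 u(x) = sqrt(C1 - 70*x)/5


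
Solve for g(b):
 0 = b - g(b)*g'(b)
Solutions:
 g(b) = -sqrt(C1 + b^2)
 g(b) = sqrt(C1 + b^2)


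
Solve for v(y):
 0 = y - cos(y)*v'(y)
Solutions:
 v(y) = C1 + Integral(y/cos(y), y)


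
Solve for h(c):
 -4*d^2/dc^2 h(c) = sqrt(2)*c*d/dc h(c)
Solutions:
 h(c) = C1 + C2*erf(2^(3/4)*c/4)


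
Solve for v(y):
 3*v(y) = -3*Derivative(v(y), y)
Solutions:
 v(y) = C1*exp(-y)


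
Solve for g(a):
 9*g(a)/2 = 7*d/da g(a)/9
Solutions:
 g(a) = C1*exp(81*a/14)


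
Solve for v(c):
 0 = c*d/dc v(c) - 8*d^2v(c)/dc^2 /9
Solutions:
 v(c) = C1 + C2*erfi(3*c/4)


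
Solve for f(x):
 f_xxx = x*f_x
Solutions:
 f(x) = C1 + Integral(C2*airyai(x) + C3*airybi(x), x)


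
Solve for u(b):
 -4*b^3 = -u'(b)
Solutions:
 u(b) = C1 + b^4


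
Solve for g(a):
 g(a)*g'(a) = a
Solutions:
 g(a) = -sqrt(C1 + a^2)
 g(a) = sqrt(C1 + a^2)


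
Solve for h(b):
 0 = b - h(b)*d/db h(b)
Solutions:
 h(b) = -sqrt(C1 + b^2)
 h(b) = sqrt(C1 + b^2)


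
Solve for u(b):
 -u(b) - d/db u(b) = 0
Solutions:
 u(b) = C1*exp(-b)


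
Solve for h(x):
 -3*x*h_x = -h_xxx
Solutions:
 h(x) = C1 + Integral(C2*airyai(3^(1/3)*x) + C3*airybi(3^(1/3)*x), x)


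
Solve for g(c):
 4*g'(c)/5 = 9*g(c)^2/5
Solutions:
 g(c) = -4/(C1 + 9*c)


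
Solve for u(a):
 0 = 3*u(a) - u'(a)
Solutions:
 u(a) = C1*exp(3*a)


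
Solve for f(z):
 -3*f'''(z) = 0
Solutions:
 f(z) = C1 + C2*z + C3*z^2


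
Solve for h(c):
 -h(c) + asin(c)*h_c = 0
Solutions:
 h(c) = C1*exp(Integral(1/asin(c), c))


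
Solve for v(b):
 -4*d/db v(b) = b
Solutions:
 v(b) = C1 - b^2/8


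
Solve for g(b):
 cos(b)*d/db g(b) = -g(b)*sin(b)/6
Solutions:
 g(b) = C1*cos(b)^(1/6)


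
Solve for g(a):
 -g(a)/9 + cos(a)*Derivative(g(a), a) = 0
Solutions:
 g(a) = C1*(sin(a) + 1)^(1/18)/(sin(a) - 1)^(1/18)


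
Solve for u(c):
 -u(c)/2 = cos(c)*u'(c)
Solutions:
 u(c) = C1*(sin(c) - 1)^(1/4)/(sin(c) + 1)^(1/4)


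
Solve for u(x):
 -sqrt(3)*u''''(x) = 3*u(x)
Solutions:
 u(x) = (C1*sin(sqrt(2)*3^(1/8)*x/2) + C2*cos(sqrt(2)*3^(1/8)*x/2))*exp(-sqrt(2)*3^(1/8)*x/2) + (C3*sin(sqrt(2)*3^(1/8)*x/2) + C4*cos(sqrt(2)*3^(1/8)*x/2))*exp(sqrt(2)*3^(1/8)*x/2)


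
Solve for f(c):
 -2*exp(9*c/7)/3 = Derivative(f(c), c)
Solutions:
 f(c) = C1 - 14*exp(9*c/7)/27


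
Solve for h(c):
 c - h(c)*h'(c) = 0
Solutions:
 h(c) = -sqrt(C1 + c^2)
 h(c) = sqrt(C1 + c^2)


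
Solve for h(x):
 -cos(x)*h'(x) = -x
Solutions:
 h(x) = C1 + Integral(x/cos(x), x)


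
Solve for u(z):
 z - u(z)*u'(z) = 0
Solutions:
 u(z) = -sqrt(C1 + z^2)
 u(z) = sqrt(C1 + z^2)


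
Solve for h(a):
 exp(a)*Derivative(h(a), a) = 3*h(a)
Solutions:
 h(a) = C1*exp(-3*exp(-a))


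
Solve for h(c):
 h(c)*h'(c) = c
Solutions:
 h(c) = -sqrt(C1 + c^2)
 h(c) = sqrt(C1 + c^2)


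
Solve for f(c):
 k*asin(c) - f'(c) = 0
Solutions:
 f(c) = C1 + k*(c*asin(c) + sqrt(1 - c^2))


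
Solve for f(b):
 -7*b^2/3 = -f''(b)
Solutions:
 f(b) = C1 + C2*b + 7*b^4/36


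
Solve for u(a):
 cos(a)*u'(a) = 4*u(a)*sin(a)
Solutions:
 u(a) = C1/cos(a)^4


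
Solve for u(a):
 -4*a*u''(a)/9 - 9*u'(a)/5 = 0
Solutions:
 u(a) = C1 + C2/a^(61/20)


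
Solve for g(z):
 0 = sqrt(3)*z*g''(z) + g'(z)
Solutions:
 g(z) = C1 + C2*z^(1 - sqrt(3)/3)


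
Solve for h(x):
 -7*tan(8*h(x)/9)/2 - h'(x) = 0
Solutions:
 h(x) = -9*asin(C1*exp(-28*x/9))/8 + 9*pi/8
 h(x) = 9*asin(C1*exp(-28*x/9))/8


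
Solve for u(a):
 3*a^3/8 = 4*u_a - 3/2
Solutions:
 u(a) = C1 + 3*a^4/128 + 3*a/8


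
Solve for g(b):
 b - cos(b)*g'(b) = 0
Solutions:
 g(b) = C1 + Integral(b/cos(b), b)


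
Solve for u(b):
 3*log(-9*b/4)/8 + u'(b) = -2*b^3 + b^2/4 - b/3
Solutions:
 u(b) = C1 - b^4/2 + b^3/12 - b^2/6 - 3*b*log(-b)/8 + 3*b*(-2*log(3) + 1 + 2*log(2))/8


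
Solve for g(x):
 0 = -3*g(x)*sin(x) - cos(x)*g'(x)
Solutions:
 g(x) = C1*cos(x)^3


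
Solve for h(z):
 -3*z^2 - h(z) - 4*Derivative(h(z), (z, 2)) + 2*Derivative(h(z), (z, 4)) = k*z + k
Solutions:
 h(z) = C1*exp(-z*sqrt(1 + sqrt(6)/2)) + C2*exp(z*sqrt(1 + sqrt(6)/2)) + C3*sin(z*sqrt(-1 + sqrt(6)/2)) + C4*cos(z*sqrt(-1 + sqrt(6)/2)) - k*z - k - 3*z^2 + 24


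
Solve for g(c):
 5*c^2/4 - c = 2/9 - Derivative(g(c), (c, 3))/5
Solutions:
 g(c) = C1 + C2*c + C3*c^2 - 5*c^5/48 + 5*c^4/24 + 5*c^3/27


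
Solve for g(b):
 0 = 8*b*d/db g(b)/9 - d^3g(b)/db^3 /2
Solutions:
 g(b) = C1 + Integral(C2*airyai(2*6^(1/3)*b/3) + C3*airybi(2*6^(1/3)*b/3), b)


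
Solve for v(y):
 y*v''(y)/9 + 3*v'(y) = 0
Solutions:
 v(y) = C1 + C2/y^26


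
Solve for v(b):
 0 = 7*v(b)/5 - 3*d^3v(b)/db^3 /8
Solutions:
 v(b) = C3*exp(2*15^(2/3)*7^(1/3)*b/15) + (C1*sin(3^(1/6)*5^(2/3)*7^(1/3)*b/5) + C2*cos(3^(1/6)*5^(2/3)*7^(1/3)*b/5))*exp(-15^(2/3)*7^(1/3)*b/15)


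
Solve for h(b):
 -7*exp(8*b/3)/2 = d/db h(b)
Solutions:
 h(b) = C1 - 21*exp(8*b/3)/16


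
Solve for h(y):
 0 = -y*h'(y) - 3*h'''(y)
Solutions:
 h(y) = C1 + Integral(C2*airyai(-3^(2/3)*y/3) + C3*airybi(-3^(2/3)*y/3), y)


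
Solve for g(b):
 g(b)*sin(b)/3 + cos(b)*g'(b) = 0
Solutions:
 g(b) = C1*cos(b)^(1/3)


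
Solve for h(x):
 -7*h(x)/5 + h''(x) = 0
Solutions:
 h(x) = C1*exp(-sqrt(35)*x/5) + C2*exp(sqrt(35)*x/5)


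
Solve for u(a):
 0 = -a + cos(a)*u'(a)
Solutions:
 u(a) = C1 + Integral(a/cos(a), a)


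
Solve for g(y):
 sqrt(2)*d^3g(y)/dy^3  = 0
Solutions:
 g(y) = C1 + C2*y + C3*y^2


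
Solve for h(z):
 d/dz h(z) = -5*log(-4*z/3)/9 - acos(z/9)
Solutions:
 h(z) = C1 - 5*z*log(-z)/9 - z*acos(z/9) - 10*z*log(2)/9 + 5*z/9 + 5*z*log(3)/9 + sqrt(81 - z^2)


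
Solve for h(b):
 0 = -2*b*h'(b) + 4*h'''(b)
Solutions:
 h(b) = C1 + Integral(C2*airyai(2^(2/3)*b/2) + C3*airybi(2^(2/3)*b/2), b)


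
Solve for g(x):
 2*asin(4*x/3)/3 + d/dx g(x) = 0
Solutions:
 g(x) = C1 - 2*x*asin(4*x/3)/3 - sqrt(9 - 16*x^2)/6


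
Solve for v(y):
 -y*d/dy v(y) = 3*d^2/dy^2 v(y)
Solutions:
 v(y) = C1 + C2*erf(sqrt(6)*y/6)


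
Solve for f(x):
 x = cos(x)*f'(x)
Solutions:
 f(x) = C1 + Integral(x/cos(x), x)


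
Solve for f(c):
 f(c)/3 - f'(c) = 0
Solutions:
 f(c) = C1*exp(c/3)


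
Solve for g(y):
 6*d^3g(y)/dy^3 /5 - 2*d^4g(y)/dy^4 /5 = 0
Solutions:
 g(y) = C1 + C2*y + C3*y^2 + C4*exp(3*y)


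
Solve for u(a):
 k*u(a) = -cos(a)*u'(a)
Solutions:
 u(a) = C1*exp(k*(log(sin(a) - 1) - log(sin(a) + 1))/2)


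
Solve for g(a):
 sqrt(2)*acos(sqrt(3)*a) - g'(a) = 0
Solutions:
 g(a) = C1 + sqrt(2)*(a*acos(sqrt(3)*a) - sqrt(3)*sqrt(1 - 3*a^2)/3)


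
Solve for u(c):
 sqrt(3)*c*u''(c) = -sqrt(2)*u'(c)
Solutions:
 u(c) = C1 + C2*c^(1 - sqrt(6)/3)


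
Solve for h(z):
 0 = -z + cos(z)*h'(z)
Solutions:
 h(z) = C1 + Integral(z/cos(z), z)


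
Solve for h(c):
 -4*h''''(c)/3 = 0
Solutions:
 h(c) = C1 + C2*c + C3*c^2 + C4*c^3


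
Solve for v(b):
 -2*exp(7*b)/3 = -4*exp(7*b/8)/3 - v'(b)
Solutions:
 v(b) = C1 - 32*exp(7*b/8)/21 + 2*exp(7*b)/21


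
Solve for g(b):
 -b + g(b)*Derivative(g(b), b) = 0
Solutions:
 g(b) = -sqrt(C1 + b^2)
 g(b) = sqrt(C1 + b^2)


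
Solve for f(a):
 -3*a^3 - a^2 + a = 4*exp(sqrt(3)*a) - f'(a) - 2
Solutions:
 f(a) = C1 + 3*a^4/4 + a^3/3 - a^2/2 - 2*a + 4*sqrt(3)*exp(sqrt(3)*a)/3


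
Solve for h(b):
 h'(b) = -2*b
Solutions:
 h(b) = C1 - b^2


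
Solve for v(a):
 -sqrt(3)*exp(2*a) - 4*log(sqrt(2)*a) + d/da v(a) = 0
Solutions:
 v(a) = C1 + 4*a*log(a) + 2*a*(-2 + log(2)) + sqrt(3)*exp(2*a)/2


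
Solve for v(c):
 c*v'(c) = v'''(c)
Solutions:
 v(c) = C1 + Integral(C2*airyai(c) + C3*airybi(c), c)


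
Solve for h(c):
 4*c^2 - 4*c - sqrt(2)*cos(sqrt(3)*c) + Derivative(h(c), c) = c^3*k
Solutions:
 h(c) = C1 + c^4*k/4 - 4*c^3/3 + 2*c^2 + sqrt(6)*sin(sqrt(3)*c)/3


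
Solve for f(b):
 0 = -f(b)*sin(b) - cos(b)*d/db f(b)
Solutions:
 f(b) = C1*cos(b)


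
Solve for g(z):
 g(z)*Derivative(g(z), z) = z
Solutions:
 g(z) = -sqrt(C1 + z^2)
 g(z) = sqrt(C1 + z^2)


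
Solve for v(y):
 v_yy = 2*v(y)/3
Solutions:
 v(y) = C1*exp(-sqrt(6)*y/3) + C2*exp(sqrt(6)*y/3)


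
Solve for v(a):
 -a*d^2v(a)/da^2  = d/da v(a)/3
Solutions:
 v(a) = C1 + C2*a^(2/3)


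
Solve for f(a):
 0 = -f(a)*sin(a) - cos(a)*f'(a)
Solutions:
 f(a) = C1*cos(a)


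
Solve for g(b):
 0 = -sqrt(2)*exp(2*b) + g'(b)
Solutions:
 g(b) = C1 + sqrt(2)*exp(2*b)/2


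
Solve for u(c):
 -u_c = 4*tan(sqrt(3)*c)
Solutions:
 u(c) = C1 + 4*sqrt(3)*log(cos(sqrt(3)*c))/3


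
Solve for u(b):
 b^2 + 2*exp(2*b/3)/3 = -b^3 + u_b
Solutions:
 u(b) = C1 + b^4/4 + b^3/3 + exp(2*b/3)


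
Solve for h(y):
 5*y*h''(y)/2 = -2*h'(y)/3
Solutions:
 h(y) = C1 + C2*y^(11/15)


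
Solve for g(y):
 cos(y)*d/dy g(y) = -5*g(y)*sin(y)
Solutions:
 g(y) = C1*cos(y)^5


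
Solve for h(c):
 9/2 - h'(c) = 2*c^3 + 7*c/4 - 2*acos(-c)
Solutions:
 h(c) = C1 - c^4/2 - 7*c^2/8 + 2*c*acos(-c) + 9*c/2 + 2*sqrt(1 - c^2)


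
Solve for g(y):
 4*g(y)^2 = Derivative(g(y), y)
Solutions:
 g(y) = -1/(C1 + 4*y)


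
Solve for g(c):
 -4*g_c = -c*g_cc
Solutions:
 g(c) = C1 + C2*c^5


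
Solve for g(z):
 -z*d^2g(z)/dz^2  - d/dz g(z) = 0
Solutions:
 g(z) = C1 + C2*log(z)


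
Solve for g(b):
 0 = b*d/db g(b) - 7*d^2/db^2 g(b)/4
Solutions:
 g(b) = C1 + C2*erfi(sqrt(14)*b/7)


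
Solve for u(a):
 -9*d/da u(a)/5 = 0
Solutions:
 u(a) = C1


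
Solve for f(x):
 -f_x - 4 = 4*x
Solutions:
 f(x) = C1 - 2*x^2 - 4*x


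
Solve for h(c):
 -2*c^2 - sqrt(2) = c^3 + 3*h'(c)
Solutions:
 h(c) = C1 - c^4/12 - 2*c^3/9 - sqrt(2)*c/3


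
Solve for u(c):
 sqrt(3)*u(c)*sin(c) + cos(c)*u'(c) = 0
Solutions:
 u(c) = C1*cos(c)^(sqrt(3))


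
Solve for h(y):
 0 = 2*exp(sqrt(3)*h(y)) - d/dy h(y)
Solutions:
 h(y) = sqrt(3)*(2*log(-1/(C1 + 2*y)) - log(3))/6


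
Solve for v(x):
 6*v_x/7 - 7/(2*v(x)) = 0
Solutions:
 v(x) = -sqrt(C1 + 294*x)/6
 v(x) = sqrt(C1 + 294*x)/6


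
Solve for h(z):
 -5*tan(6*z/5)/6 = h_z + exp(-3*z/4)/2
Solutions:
 h(z) = C1 - 25*log(tan(6*z/5)^2 + 1)/72 + 2*exp(-3*z/4)/3


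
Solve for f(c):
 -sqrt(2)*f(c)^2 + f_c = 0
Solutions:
 f(c) = -1/(C1 + sqrt(2)*c)


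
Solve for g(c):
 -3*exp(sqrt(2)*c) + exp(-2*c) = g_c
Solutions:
 g(c) = C1 - 3*sqrt(2)*exp(sqrt(2)*c)/2 - exp(-2*c)/2


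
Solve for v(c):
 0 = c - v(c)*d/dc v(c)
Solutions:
 v(c) = -sqrt(C1 + c^2)
 v(c) = sqrt(C1 + c^2)


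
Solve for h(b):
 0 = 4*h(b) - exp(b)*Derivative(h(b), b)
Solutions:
 h(b) = C1*exp(-4*exp(-b))


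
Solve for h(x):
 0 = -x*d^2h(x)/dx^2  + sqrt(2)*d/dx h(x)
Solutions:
 h(x) = C1 + C2*x^(1 + sqrt(2))


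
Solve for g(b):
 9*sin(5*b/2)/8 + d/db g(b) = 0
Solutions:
 g(b) = C1 + 9*cos(5*b/2)/20


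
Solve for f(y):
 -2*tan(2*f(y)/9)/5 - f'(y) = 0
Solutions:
 f(y) = -9*asin(C1*exp(-4*y/45))/2 + 9*pi/2
 f(y) = 9*asin(C1*exp(-4*y/45))/2


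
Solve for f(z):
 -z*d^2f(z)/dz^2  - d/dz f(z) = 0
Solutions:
 f(z) = C1 + C2*log(z)


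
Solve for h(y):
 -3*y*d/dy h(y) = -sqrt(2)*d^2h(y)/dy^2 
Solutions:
 h(y) = C1 + C2*erfi(2^(1/4)*sqrt(3)*y/2)


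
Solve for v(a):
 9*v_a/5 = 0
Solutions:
 v(a) = C1


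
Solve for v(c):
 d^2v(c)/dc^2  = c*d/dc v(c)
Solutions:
 v(c) = C1 + C2*erfi(sqrt(2)*c/2)


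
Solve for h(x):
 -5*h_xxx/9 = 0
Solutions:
 h(x) = C1 + C2*x + C3*x^2


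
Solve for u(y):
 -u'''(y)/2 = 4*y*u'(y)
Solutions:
 u(y) = C1 + Integral(C2*airyai(-2*y) + C3*airybi(-2*y), y)


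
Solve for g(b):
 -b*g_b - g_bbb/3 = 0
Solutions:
 g(b) = C1 + Integral(C2*airyai(-3^(1/3)*b) + C3*airybi(-3^(1/3)*b), b)


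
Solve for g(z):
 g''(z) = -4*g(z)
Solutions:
 g(z) = C1*sin(2*z) + C2*cos(2*z)


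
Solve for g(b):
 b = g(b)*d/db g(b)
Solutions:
 g(b) = -sqrt(C1 + b^2)
 g(b) = sqrt(C1 + b^2)


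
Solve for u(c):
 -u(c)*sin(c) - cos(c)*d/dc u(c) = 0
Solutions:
 u(c) = C1*cos(c)


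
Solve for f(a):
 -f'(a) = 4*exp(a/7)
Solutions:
 f(a) = C1 - 28*exp(a/7)


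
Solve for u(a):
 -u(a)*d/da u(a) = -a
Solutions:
 u(a) = -sqrt(C1 + a^2)
 u(a) = sqrt(C1 + a^2)


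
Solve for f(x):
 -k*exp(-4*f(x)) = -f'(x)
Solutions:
 f(x) = log(-I*(C1 + 4*k*x)^(1/4))
 f(x) = log(I*(C1 + 4*k*x)^(1/4))
 f(x) = log(-(C1 + 4*k*x)^(1/4))
 f(x) = log(C1 + 4*k*x)/4


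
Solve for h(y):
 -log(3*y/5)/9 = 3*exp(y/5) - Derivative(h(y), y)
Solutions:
 h(y) = C1 + y*log(y)/9 + y*(-log(5) - 1 + log(3))/9 + 15*exp(y/5)


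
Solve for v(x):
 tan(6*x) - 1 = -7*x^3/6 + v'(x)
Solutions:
 v(x) = C1 + 7*x^4/24 - x - log(cos(6*x))/6


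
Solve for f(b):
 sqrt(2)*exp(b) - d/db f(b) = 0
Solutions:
 f(b) = C1 + sqrt(2)*exp(b)


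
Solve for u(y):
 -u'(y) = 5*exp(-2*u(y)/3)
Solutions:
 u(y) = 3*log(-sqrt(C1 - 5*y)) - 3*log(3) + 3*log(6)/2
 u(y) = 3*log(C1 - 5*y)/2 - 3*log(3) + 3*log(6)/2


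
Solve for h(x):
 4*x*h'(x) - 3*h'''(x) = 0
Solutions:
 h(x) = C1 + Integral(C2*airyai(6^(2/3)*x/3) + C3*airybi(6^(2/3)*x/3), x)


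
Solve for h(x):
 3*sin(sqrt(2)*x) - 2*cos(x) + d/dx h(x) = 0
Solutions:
 h(x) = C1 + 2*sin(x) + 3*sqrt(2)*cos(sqrt(2)*x)/2


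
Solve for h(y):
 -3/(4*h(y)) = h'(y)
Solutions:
 h(y) = -sqrt(C1 - 6*y)/2
 h(y) = sqrt(C1 - 6*y)/2


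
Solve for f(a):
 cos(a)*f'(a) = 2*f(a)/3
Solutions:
 f(a) = C1*(sin(a) + 1)^(1/3)/(sin(a) - 1)^(1/3)


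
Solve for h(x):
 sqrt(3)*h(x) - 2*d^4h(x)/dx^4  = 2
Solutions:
 h(x) = C1*exp(-2^(3/4)*3^(1/8)*x/2) + C2*exp(2^(3/4)*3^(1/8)*x/2) + C3*sin(2^(3/4)*3^(1/8)*x/2) + C4*cos(2^(3/4)*3^(1/8)*x/2) + 2*sqrt(3)/3


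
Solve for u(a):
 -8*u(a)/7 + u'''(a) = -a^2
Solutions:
 u(a) = C3*exp(2*7^(2/3)*a/7) + 7*a^2/8 + (C1*sin(sqrt(3)*7^(2/3)*a/7) + C2*cos(sqrt(3)*7^(2/3)*a/7))*exp(-7^(2/3)*a/7)


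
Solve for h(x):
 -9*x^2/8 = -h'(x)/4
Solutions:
 h(x) = C1 + 3*x^3/2


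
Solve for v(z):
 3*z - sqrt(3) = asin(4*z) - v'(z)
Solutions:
 v(z) = C1 - 3*z^2/2 + z*asin(4*z) + sqrt(3)*z + sqrt(1 - 16*z^2)/4


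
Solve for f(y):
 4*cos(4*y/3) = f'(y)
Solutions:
 f(y) = C1 + 3*sin(4*y/3)


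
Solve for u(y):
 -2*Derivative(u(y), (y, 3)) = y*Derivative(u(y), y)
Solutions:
 u(y) = C1 + Integral(C2*airyai(-2^(2/3)*y/2) + C3*airybi(-2^(2/3)*y/2), y)


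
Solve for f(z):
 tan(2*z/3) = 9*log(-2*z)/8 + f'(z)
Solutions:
 f(z) = C1 - 9*z*log(-z)/8 - 9*z*log(2)/8 + 9*z/8 - 3*log(cos(2*z/3))/2


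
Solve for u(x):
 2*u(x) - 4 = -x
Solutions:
 u(x) = 2 - x/2


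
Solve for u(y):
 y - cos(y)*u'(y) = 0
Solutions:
 u(y) = C1 + Integral(y/cos(y), y)


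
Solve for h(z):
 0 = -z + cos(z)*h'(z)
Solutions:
 h(z) = C1 + Integral(z/cos(z), z)


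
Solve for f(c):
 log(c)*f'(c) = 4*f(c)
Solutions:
 f(c) = C1*exp(4*li(c))


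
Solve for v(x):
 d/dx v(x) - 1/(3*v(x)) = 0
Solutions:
 v(x) = -sqrt(C1 + 6*x)/3
 v(x) = sqrt(C1 + 6*x)/3


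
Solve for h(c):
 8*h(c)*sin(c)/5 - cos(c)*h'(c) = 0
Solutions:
 h(c) = C1/cos(c)^(8/5)


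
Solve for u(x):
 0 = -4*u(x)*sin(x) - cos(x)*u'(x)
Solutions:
 u(x) = C1*cos(x)^4


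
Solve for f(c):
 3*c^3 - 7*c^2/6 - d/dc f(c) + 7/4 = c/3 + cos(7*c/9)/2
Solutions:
 f(c) = C1 + 3*c^4/4 - 7*c^3/18 - c^2/6 + 7*c/4 - 9*sin(7*c/9)/14


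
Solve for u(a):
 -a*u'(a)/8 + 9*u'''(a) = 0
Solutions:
 u(a) = C1 + Integral(C2*airyai(3^(1/3)*a/6) + C3*airybi(3^(1/3)*a/6), a)


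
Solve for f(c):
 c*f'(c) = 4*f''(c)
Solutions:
 f(c) = C1 + C2*erfi(sqrt(2)*c/4)


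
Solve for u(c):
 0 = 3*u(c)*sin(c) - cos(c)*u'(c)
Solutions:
 u(c) = C1/cos(c)^3


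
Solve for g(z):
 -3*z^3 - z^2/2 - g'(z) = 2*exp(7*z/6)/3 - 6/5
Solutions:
 g(z) = C1 - 3*z^4/4 - z^3/6 + 6*z/5 - 4*exp(7*z/6)/7


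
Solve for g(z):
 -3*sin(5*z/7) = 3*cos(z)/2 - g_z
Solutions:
 g(z) = C1 + 3*sin(z)/2 - 21*cos(5*z/7)/5


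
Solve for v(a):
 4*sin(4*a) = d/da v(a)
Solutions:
 v(a) = C1 - cos(4*a)


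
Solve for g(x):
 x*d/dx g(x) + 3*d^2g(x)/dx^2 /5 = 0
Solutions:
 g(x) = C1 + C2*erf(sqrt(30)*x/6)


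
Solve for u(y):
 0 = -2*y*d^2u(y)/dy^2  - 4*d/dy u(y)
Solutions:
 u(y) = C1 + C2/y


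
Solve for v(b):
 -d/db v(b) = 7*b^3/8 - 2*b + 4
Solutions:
 v(b) = C1 - 7*b^4/32 + b^2 - 4*b


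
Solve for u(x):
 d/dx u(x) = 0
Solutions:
 u(x) = C1


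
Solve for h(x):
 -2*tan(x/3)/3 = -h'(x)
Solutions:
 h(x) = C1 - 2*log(cos(x/3))


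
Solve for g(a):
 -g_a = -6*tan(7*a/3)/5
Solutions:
 g(a) = C1 - 18*log(cos(7*a/3))/35


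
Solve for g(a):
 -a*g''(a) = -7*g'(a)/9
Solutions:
 g(a) = C1 + C2*a^(16/9)


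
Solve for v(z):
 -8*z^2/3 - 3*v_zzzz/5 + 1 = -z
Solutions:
 v(z) = C1 + C2*z + C3*z^2 + C4*z^3 - z^6/81 + z^5/72 + 5*z^4/72


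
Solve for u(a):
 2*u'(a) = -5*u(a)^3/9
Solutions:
 u(a) = -3*sqrt(-1/(C1 - 5*a))
 u(a) = 3*sqrt(-1/(C1 - 5*a))


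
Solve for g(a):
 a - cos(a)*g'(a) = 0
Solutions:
 g(a) = C1 + Integral(a/cos(a), a)


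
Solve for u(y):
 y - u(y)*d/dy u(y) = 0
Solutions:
 u(y) = -sqrt(C1 + y^2)
 u(y) = sqrt(C1 + y^2)


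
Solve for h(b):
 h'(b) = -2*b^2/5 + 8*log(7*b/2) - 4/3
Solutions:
 h(b) = C1 - 2*b^3/15 + 8*b*log(b) - 28*b/3 - 8*b*log(2) + 8*b*log(7)


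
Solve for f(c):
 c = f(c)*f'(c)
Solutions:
 f(c) = -sqrt(C1 + c^2)
 f(c) = sqrt(C1 + c^2)


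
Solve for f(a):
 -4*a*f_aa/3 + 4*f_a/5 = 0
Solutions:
 f(a) = C1 + C2*a^(8/5)


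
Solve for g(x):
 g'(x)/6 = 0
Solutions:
 g(x) = C1


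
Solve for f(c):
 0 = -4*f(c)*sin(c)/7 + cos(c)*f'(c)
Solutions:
 f(c) = C1/cos(c)^(4/7)


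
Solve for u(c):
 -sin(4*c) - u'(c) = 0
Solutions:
 u(c) = C1 + cos(4*c)/4


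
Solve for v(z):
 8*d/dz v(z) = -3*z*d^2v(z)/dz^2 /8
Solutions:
 v(z) = C1 + C2/z^(61/3)


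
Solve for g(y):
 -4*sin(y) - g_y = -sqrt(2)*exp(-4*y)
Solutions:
 g(y) = C1 + 4*cos(y) - sqrt(2)*exp(-4*y)/4


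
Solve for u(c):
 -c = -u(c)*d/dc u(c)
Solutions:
 u(c) = -sqrt(C1 + c^2)
 u(c) = sqrt(C1 + c^2)


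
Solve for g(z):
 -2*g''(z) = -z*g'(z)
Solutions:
 g(z) = C1 + C2*erfi(z/2)


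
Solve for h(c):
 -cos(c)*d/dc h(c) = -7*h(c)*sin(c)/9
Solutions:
 h(c) = C1/cos(c)^(7/9)


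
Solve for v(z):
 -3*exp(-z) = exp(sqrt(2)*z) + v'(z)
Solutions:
 v(z) = C1 - sqrt(2)*exp(sqrt(2)*z)/2 + 3*exp(-z)


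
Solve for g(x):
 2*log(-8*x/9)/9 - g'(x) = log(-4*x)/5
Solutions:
 g(x) = C1 + x*log(-x)/45 + x*(-20*log(3) - 1 + 12*log(2))/45


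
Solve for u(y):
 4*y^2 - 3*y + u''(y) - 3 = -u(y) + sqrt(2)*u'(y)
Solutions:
 u(y) = -4*y^2 - 8*sqrt(2)*y + 3*y + (C1*sin(sqrt(2)*y/2) + C2*cos(sqrt(2)*y/2))*exp(sqrt(2)*y/2) - 5 + 3*sqrt(2)


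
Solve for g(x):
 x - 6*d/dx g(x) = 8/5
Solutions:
 g(x) = C1 + x^2/12 - 4*x/15


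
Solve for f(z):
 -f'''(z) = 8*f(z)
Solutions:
 f(z) = C3*exp(-2*z) + (C1*sin(sqrt(3)*z) + C2*cos(sqrt(3)*z))*exp(z)


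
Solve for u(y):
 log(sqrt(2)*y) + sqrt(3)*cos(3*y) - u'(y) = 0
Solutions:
 u(y) = C1 + y*log(y) - y + y*log(2)/2 + sqrt(3)*sin(3*y)/3


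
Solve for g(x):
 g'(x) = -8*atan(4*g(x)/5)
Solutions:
 Integral(1/atan(4*_y/5), (_y, g(x))) = C1 - 8*x


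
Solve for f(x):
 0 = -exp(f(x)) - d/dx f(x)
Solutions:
 f(x) = log(1/(C1 + x))


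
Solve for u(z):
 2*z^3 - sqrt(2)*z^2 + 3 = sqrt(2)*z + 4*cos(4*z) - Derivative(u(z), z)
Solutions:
 u(z) = C1 - z^4/2 + sqrt(2)*z^3/3 + sqrt(2)*z^2/2 - 3*z + sin(4*z)


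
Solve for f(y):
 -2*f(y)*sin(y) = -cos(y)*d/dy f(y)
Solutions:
 f(y) = C1/cos(y)^2


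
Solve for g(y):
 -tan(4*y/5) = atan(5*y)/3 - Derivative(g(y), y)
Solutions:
 g(y) = C1 + y*atan(5*y)/3 - log(25*y^2 + 1)/30 - 5*log(cos(4*y/5))/4


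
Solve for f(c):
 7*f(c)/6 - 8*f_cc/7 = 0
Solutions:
 f(c) = C1*exp(-7*sqrt(3)*c/12) + C2*exp(7*sqrt(3)*c/12)


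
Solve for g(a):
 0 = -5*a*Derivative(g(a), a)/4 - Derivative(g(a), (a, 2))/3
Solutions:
 g(a) = C1 + C2*erf(sqrt(30)*a/4)


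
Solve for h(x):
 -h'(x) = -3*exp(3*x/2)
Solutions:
 h(x) = C1 + 2*exp(3*x/2)


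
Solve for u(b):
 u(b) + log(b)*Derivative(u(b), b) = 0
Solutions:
 u(b) = C1*exp(-li(b))


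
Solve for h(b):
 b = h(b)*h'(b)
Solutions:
 h(b) = -sqrt(C1 + b^2)
 h(b) = sqrt(C1 + b^2)


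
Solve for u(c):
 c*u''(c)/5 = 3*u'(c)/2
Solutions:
 u(c) = C1 + C2*c^(17/2)


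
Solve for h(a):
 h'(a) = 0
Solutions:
 h(a) = C1


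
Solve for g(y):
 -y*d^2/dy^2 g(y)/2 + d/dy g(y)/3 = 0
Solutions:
 g(y) = C1 + C2*y^(5/3)


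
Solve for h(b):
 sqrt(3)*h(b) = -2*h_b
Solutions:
 h(b) = C1*exp(-sqrt(3)*b/2)


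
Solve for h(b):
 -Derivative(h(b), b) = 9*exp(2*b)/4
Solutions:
 h(b) = C1 - 9*exp(2*b)/8


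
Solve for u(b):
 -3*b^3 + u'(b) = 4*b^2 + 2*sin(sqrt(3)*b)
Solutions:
 u(b) = C1 + 3*b^4/4 + 4*b^3/3 - 2*sqrt(3)*cos(sqrt(3)*b)/3


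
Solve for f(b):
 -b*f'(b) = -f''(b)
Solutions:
 f(b) = C1 + C2*erfi(sqrt(2)*b/2)


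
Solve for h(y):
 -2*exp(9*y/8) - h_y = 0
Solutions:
 h(y) = C1 - 16*exp(9*y/8)/9


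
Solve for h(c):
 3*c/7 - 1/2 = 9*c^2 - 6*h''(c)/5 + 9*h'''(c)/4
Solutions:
 h(c) = C1 + C2*c + C3*exp(8*c/15) + 5*c^4/8 + 1555*c^3/336 + 70535*c^2/2688


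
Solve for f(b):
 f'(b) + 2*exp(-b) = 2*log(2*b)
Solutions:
 f(b) = C1 + 2*b*log(b) + 2*b*(-1 + log(2)) + 2*exp(-b)


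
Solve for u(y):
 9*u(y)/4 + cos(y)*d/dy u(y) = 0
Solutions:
 u(y) = C1*(sin(y) - 1)^(9/8)/(sin(y) + 1)^(9/8)


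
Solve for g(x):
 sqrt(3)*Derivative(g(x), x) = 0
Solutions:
 g(x) = C1


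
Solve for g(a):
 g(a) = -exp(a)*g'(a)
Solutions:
 g(a) = C1*exp(exp(-a))


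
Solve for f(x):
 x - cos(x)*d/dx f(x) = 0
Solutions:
 f(x) = C1 + Integral(x/cos(x), x)


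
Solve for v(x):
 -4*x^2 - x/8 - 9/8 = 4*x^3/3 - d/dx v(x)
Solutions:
 v(x) = C1 + x^4/3 + 4*x^3/3 + x^2/16 + 9*x/8


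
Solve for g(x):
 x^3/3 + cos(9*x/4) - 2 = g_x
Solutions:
 g(x) = C1 + x^4/12 - 2*x + 4*sin(9*x/4)/9


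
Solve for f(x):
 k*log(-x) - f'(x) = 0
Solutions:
 f(x) = C1 + k*x*log(-x) - k*x


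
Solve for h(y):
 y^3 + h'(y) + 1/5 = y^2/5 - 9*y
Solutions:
 h(y) = C1 - y^4/4 + y^3/15 - 9*y^2/2 - y/5


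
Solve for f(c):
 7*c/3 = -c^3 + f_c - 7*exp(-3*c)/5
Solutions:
 f(c) = C1 + c^4/4 + 7*c^2/6 - 7*exp(-3*c)/15


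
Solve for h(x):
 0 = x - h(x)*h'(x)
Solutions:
 h(x) = -sqrt(C1 + x^2)
 h(x) = sqrt(C1 + x^2)


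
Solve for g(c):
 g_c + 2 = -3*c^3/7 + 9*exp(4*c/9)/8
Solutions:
 g(c) = C1 - 3*c^4/28 - 2*c + 81*exp(4*c/9)/32


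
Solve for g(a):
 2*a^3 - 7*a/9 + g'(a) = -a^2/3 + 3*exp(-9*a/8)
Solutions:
 g(a) = C1 - a^4/2 - a^3/9 + 7*a^2/18 - 8*exp(-9*a/8)/3


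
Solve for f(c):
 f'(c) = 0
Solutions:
 f(c) = C1


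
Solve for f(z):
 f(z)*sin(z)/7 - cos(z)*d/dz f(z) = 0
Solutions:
 f(z) = C1/cos(z)^(1/7)


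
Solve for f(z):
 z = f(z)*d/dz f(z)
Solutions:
 f(z) = -sqrt(C1 + z^2)
 f(z) = sqrt(C1 + z^2)


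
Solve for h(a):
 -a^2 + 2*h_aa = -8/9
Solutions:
 h(a) = C1 + C2*a + a^4/24 - 2*a^2/9


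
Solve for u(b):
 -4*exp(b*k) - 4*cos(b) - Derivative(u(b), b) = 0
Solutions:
 u(b) = C1 - 4*sin(b) - 4*exp(b*k)/k


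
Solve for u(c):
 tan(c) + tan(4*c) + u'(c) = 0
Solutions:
 u(c) = C1 + log(cos(c)) + log(cos(4*c))/4


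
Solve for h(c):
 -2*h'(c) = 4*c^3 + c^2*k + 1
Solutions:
 h(c) = C1 - c^4/2 - c^3*k/6 - c/2


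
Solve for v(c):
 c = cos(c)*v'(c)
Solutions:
 v(c) = C1 + Integral(c/cos(c), c)


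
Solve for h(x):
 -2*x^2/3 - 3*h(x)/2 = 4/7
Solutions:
 h(x) = -4*x^2/9 - 8/21


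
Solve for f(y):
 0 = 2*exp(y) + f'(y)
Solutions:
 f(y) = C1 - 2*exp(y)


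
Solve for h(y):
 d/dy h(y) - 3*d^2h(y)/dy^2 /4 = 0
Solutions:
 h(y) = C1 + C2*exp(4*y/3)


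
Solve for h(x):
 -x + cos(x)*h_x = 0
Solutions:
 h(x) = C1 + Integral(x/cos(x), x)


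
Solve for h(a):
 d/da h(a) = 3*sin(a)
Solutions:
 h(a) = C1 - 3*cos(a)


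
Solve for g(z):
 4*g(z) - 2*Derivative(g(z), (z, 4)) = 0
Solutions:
 g(z) = C1*exp(-2^(1/4)*z) + C2*exp(2^(1/4)*z) + C3*sin(2^(1/4)*z) + C4*cos(2^(1/4)*z)


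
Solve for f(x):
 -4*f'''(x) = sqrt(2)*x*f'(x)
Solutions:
 f(x) = C1 + Integral(C2*airyai(-sqrt(2)*x/2) + C3*airybi(-sqrt(2)*x/2), x)


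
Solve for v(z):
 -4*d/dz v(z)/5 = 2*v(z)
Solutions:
 v(z) = C1*exp(-5*z/2)


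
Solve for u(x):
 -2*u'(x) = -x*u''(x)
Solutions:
 u(x) = C1 + C2*x^3


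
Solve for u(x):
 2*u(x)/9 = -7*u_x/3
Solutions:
 u(x) = C1*exp(-2*x/21)


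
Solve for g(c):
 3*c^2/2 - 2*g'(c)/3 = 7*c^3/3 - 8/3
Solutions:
 g(c) = C1 - 7*c^4/8 + 3*c^3/4 + 4*c


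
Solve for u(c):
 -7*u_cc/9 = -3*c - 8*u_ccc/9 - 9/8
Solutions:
 u(c) = C1 + C2*c + C3*exp(7*c/8) + 9*c^3/14 + 2295*c^2/784


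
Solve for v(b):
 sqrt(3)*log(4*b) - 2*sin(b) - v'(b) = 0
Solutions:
 v(b) = C1 + sqrt(3)*b*(log(b) - 1) + 2*sqrt(3)*b*log(2) + 2*cos(b)


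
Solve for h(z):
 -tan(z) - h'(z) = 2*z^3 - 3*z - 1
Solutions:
 h(z) = C1 - z^4/2 + 3*z^2/2 + z + log(cos(z))


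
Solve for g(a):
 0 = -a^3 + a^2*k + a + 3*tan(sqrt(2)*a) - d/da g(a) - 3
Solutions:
 g(a) = C1 - a^4/4 + a^3*k/3 + a^2/2 - 3*a - 3*sqrt(2)*log(cos(sqrt(2)*a))/2


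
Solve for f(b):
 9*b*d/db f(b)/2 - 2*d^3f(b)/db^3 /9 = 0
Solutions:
 f(b) = C1 + Integral(C2*airyai(3*6^(1/3)*b/2) + C3*airybi(3*6^(1/3)*b/2), b)


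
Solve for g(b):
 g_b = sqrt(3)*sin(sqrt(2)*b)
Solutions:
 g(b) = C1 - sqrt(6)*cos(sqrt(2)*b)/2


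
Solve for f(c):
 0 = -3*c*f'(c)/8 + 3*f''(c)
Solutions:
 f(c) = C1 + C2*erfi(c/4)


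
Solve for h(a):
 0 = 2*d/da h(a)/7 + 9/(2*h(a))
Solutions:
 h(a) = -sqrt(C1 - 126*a)/2
 h(a) = sqrt(C1 - 126*a)/2


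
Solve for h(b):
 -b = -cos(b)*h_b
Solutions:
 h(b) = C1 + Integral(b/cos(b), b)


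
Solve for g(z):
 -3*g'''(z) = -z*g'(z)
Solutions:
 g(z) = C1 + Integral(C2*airyai(3^(2/3)*z/3) + C3*airybi(3^(2/3)*z/3), z)


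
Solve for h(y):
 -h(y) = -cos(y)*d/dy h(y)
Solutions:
 h(y) = C1*sqrt(sin(y) + 1)/sqrt(sin(y) - 1)


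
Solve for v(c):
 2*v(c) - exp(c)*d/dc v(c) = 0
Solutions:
 v(c) = C1*exp(-2*exp(-c))


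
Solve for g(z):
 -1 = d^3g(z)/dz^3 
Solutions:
 g(z) = C1 + C2*z + C3*z^2 - z^3/6


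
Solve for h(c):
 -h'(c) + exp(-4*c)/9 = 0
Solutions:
 h(c) = C1 - exp(-4*c)/36


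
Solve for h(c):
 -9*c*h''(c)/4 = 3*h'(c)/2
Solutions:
 h(c) = C1 + C2*c^(1/3)


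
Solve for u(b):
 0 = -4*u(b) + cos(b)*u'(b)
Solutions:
 u(b) = C1*(sin(b)^2 + 2*sin(b) + 1)/(sin(b)^2 - 2*sin(b) + 1)


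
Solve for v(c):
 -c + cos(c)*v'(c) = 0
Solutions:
 v(c) = C1 + Integral(c/cos(c), c)


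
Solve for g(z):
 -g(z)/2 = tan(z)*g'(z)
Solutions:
 g(z) = C1/sqrt(sin(z))


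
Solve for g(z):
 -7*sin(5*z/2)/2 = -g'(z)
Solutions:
 g(z) = C1 - 7*cos(5*z/2)/5


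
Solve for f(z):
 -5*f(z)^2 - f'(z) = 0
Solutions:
 f(z) = 1/(C1 + 5*z)


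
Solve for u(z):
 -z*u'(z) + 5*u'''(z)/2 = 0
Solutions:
 u(z) = C1 + Integral(C2*airyai(2^(1/3)*5^(2/3)*z/5) + C3*airybi(2^(1/3)*5^(2/3)*z/5), z)


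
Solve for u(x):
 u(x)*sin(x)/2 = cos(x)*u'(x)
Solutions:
 u(x) = C1/sqrt(cos(x))


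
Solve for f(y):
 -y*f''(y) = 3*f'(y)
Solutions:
 f(y) = C1 + C2/y^2


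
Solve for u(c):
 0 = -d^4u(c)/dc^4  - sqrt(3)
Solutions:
 u(c) = C1 + C2*c + C3*c^2 + C4*c^3 - sqrt(3)*c^4/24


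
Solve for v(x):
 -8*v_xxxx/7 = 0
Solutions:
 v(x) = C1 + C2*x + C3*x^2 + C4*x^3


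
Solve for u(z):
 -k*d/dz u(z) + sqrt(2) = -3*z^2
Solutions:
 u(z) = C1 + z^3/k + sqrt(2)*z/k


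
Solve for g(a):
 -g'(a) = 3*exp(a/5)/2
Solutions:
 g(a) = C1 - 15*exp(a/5)/2


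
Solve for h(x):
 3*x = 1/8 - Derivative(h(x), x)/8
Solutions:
 h(x) = C1 - 12*x^2 + x


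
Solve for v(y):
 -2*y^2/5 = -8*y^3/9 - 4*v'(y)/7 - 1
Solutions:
 v(y) = C1 - 7*y^4/18 + 7*y^3/30 - 7*y/4


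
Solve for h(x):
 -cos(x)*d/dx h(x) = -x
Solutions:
 h(x) = C1 + Integral(x/cos(x), x)


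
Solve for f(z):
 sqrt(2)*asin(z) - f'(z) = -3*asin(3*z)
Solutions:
 f(z) = C1 + 3*z*asin(3*z) + sqrt(1 - 9*z^2) + sqrt(2)*(z*asin(z) + sqrt(1 - z^2))


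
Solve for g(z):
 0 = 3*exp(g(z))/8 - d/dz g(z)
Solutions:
 g(z) = log(-1/(C1 + 3*z)) + 3*log(2)


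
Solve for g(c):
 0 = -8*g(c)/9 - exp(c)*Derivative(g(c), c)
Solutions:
 g(c) = C1*exp(8*exp(-c)/9)


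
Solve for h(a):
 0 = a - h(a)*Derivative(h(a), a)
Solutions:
 h(a) = -sqrt(C1 + a^2)
 h(a) = sqrt(C1 + a^2)


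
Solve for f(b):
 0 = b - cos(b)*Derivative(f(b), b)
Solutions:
 f(b) = C1 + Integral(b/cos(b), b)


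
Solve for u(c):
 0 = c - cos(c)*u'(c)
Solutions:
 u(c) = C1 + Integral(c/cos(c), c)


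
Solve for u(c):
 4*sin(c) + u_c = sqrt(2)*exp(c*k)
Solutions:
 u(c) = C1 + 4*cos(c) + sqrt(2)*exp(c*k)/k


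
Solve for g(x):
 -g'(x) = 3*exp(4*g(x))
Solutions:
 g(x) = log(-I*(1/(C1 + 12*x))^(1/4))
 g(x) = log(I*(1/(C1 + 12*x))^(1/4))
 g(x) = log(-(1/(C1 + 12*x))^(1/4))
 g(x) = log(1/(C1 + 12*x))/4


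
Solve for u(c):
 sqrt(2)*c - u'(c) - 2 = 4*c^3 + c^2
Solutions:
 u(c) = C1 - c^4 - c^3/3 + sqrt(2)*c^2/2 - 2*c


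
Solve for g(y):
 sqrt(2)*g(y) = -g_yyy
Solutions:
 g(y) = C3*exp(-2^(1/6)*y) + (C1*sin(2^(1/6)*sqrt(3)*y/2) + C2*cos(2^(1/6)*sqrt(3)*y/2))*exp(2^(1/6)*y/2)


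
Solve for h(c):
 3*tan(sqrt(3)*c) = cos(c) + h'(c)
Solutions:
 h(c) = C1 - sqrt(3)*log(cos(sqrt(3)*c)) - sin(c)


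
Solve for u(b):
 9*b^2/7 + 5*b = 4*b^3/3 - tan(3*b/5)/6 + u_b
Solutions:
 u(b) = C1 - b^4/3 + 3*b^3/7 + 5*b^2/2 - 5*log(cos(3*b/5))/18


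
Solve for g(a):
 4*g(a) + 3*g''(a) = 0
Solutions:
 g(a) = C1*sin(2*sqrt(3)*a/3) + C2*cos(2*sqrt(3)*a/3)


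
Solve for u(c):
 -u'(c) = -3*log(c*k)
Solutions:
 u(c) = C1 + 3*c*log(c*k) - 3*c


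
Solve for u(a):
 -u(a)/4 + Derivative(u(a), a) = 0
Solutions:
 u(a) = C1*exp(a/4)


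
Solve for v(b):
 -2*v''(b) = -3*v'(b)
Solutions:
 v(b) = C1 + C2*exp(3*b/2)


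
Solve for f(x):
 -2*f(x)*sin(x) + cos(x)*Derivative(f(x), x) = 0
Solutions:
 f(x) = C1/cos(x)^2


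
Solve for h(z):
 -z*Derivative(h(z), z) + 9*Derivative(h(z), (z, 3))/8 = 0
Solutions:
 h(z) = C1 + Integral(C2*airyai(2*3^(1/3)*z/3) + C3*airybi(2*3^(1/3)*z/3), z)


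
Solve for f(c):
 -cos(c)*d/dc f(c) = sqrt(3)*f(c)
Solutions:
 f(c) = C1*(sin(c) - 1)^(sqrt(3)/2)/(sin(c) + 1)^(sqrt(3)/2)


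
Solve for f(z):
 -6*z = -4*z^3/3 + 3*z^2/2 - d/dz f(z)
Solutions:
 f(z) = C1 - z^4/3 + z^3/2 + 3*z^2


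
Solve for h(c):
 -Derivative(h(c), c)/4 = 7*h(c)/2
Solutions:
 h(c) = C1*exp(-14*c)


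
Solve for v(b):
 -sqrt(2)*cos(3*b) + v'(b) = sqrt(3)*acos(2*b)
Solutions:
 v(b) = C1 + sqrt(3)*(b*acos(2*b) - sqrt(1 - 4*b^2)/2) + sqrt(2)*sin(3*b)/3


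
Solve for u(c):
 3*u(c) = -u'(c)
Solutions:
 u(c) = C1*exp(-3*c)


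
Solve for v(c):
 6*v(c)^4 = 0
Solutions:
 v(c) = 0


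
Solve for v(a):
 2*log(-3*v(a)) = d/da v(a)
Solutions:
 -Integral(1/(log(-_y) + log(3)), (_y, v(a)))/2 = C1 - a


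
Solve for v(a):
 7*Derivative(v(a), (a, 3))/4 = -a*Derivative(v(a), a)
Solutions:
 v(a) = C1 + Integral(C2*airyai(-14^(2/3)*a/7) + C3*airybi(-14^(2/3)*a/7), a)


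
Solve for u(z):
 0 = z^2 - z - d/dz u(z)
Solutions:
 u(z) = C1 + z^3/3 - z^2/2


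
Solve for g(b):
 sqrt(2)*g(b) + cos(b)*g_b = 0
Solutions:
 g(b) = C1*(sin(b) - 1)^(sqrt(2)/2)/(sin(b) + 1)^(sqrt(2)/2)


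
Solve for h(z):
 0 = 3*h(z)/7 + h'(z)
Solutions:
 h(z) = C1*exp(-3*z/7)


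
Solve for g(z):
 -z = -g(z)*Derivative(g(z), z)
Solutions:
 g(z) = -sqrt(C1 + z^2)
 g(z) = sqrt(C1 + z^2)


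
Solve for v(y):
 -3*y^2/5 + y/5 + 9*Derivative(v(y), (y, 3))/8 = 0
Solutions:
 v(y) = C1 + C2*y + C3*y^2 + 2*y^5/225 - y^4/135


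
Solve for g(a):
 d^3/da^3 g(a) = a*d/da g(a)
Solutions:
 g(a) = C1 + Integral(C2*airyai(a) + C3*airybi(a), a)


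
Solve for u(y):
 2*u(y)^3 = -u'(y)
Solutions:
 u(y) = -sqrt(2)*sqrt(-1/(C1 - 2*y))/2
 u(y) = sqrt(2)*sqrt(-1/(C1 - 2*y))/2


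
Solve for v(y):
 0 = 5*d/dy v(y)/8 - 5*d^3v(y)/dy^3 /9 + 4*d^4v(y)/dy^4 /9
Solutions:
 v(y) = C1 + C2*exp(y*(5*5^(2/3)/(9*sqrt(579) + 218)^(1/3) + 10 + 5^(1/3)*(9*sqrt(579) + 218)^(1/3))/24)*sin(sqrt(3)*5^(1/3)*y*(-(9*sqrt(579) + 218)^(1/3) + 5*5^(1/3)/(9*sqrt(579) + 218)^(1/3))/24) + C3*exp(y*(5*5^(2/3)/(9*sqrt(579) + 218)^(1/3) + 10 + 5^(1/3)*(9*sqrt(579) + 218)^(1/3))/24)*cos(sqrt(3)*5^(1/3)*y*(-(9*sqrt(579) + 218)^(1/3) + 5*5^(1/3)/(9*sqrt(579) + 218)^(1/3))/24) + C4*exp(y*(-5^(1/3)*(9*sqrt(579) + 218)^(1/3) - 5*5^(2/3)/(9*sqrt(579) + 218)^(1/3) + 5)/12)


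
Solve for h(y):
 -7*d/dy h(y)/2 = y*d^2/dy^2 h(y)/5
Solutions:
 h(y) = C1 + C2/y^(33/2)


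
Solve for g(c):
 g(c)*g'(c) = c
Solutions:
 g(c) = -sqrt(C1 + c^2)
 g(c) = sqrt(C1 + c^2)


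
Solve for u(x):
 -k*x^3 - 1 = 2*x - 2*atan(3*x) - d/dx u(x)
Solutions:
 u(x) = C1 + k*x^4/4 + x^2 - 2*x*atan(3*x) + x + log(9*x^2 + 1)/3


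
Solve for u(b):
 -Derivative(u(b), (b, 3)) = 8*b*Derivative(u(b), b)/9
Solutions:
 u(b) = C1 + Integral(C2*airyai(-2*3^(1/3)*b/3) + C3*airybi(-2*3^(1/3)*b/3), b)


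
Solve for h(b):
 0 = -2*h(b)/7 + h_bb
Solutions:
 h(b) = C1*exp(-sqrt(14)*b/7) + C2*exp(sqrt(14)*b/7)


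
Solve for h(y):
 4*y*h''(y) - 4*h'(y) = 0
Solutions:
 h(y) = C1 + C2*y^2


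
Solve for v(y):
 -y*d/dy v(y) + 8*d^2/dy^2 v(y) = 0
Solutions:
 v(y) = C1 + C2*erfi(y/4)


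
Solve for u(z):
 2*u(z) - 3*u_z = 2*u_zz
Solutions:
 u(z) = C1*exp(-2*z) + C2*exp(z/2)


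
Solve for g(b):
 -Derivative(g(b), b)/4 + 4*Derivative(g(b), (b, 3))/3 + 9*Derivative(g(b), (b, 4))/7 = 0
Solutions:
 g(b) = C1 + C2*exp(-b*(448*7^(2/3)/(243*sqrt(8873) + 33961)^(1/3) + 7^(1/3)*(243*sqrt(8873) + 33961)^(1/3) + 112)/324)*sin(sqrt(3)*7^(1/3)*b*(-(243*sqrt(8873) + 33961)^(1/3) + 448*7^(1/3)/(243*sqrt(8873) + 33961)^(1/3))/324) + C3*exp(-b*(448*7^(2/3)/(243*sqrt(8873) + 33961)^(1/3) + 7^(1/3)*(243*sqrt(8873) + 33961)^(1/3) + 112)/324)*cos(sqrt(3)*7^(1/3)*b*(-(243*sqrt(8873) + 33961)^(1/3) + 448*7^(1/3)/(243*sqrt(8873) + 33961)^(1/3))/324) + C4*exp(b*(-56 + 448*7^(2/3)/(243*sqrt(8873) + 33961)^(1/3) + 7^(1/3)*(243*sqrt(8873) + 33961)^(1/3))/162)


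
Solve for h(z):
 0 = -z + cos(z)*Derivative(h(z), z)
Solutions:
 h(z) = C1 + Integral(z/cos(z), z)


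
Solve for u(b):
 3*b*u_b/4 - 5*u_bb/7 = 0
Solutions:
 u(b) = C1 + C2*erfi(sqrt(210)*b/20)
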